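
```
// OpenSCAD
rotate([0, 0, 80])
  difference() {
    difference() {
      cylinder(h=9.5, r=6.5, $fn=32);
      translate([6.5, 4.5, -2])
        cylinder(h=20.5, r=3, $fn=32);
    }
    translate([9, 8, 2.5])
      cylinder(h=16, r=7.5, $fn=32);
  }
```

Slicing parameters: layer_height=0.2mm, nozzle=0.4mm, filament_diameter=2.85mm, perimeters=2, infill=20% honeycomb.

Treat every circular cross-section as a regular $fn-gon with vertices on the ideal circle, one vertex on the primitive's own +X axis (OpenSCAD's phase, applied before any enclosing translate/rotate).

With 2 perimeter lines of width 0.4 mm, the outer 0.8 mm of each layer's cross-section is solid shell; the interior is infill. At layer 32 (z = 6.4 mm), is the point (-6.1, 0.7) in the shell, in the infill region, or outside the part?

shell

At z = 6.4 mm: the cylinder: section is a regular 32-gon, circumradius r=6.5; the r=3 cylinder at (6.5, 4.5) contributes a regular 32-gon of circumradius 3; After the difference (first − rest): starting from the r=6.5 cylinder, the r=3 cylinder at (6.5, 4.5) partially overlaps it — only the 5.04 mm² overlap (of its 28.09 mm²) is removed, clipping the outline — 1 connected region; the r=7.5 cylinder at (9, 8) gives a regular 32-gon of circumradius 7.5 (constant along its height); Subtracting the remaining from the first: starting from that combined region, the r=7.5 cylinder at (9, 8) partially overlaps it — only the 4.06 mm² overlap (of its 175.58 mm²) is removed, clipping the outline — 1 connected region; (rotated 80° about Z; rotation is an isometry so areas/perimeters/island counts are preserved). Overall, the cross-section is a single solid region. Undo the 80° rotation: the query point maps to (-0.370, 6.129) in the un-rotated model frame. The nearest boundary edge runs (-1.27, 6.38)→(0.00, 6.50); distance from the point to it = 0.33 mm. The point is inside the cross-section, 0.33 mm from the nearest boundary — within the 0.8 mm shell band (2 × 0.4).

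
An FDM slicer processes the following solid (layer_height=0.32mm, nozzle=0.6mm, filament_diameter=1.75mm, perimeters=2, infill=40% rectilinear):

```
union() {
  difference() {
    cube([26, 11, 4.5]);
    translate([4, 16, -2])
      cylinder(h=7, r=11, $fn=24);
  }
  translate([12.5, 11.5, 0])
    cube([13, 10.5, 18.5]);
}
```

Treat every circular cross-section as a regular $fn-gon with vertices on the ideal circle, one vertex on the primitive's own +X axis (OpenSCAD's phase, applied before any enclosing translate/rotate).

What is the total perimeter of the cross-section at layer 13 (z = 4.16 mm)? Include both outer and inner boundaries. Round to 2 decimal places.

118.27 mm

At z = 4.16 mm: the 26×11 cube contributes its full rectangle (perimeter 74.00 mm); the r=11 cylinder at (4, 16) gives a regular 24-gon of circumradius 11 (constant along its height) (perimeter = 2·24·11.000·sin(180°/24) = 68.92 mm); After the difference (first − rest): starting from the 26×11 cube, the r=11 cylinder at (4, 16) partially overlaps it — only the 64.01 mm² overlap (of its 375.81 mm²) is removed, clipping the outline — boundary = 71.27 mm; the cube at (12.5, 11.5) is present — its section is the full 13×10.5 rectangle (perimeter 47.00 mm); Combining (union): the 2 present regions are separate (no shared area or edge), so areas and boundary lengths simply add and each stays a separate island — boundary = 118.27 mm. Overall, the cross-section has 2 separate islands. Total boundary length (outer) = 118.27 mm.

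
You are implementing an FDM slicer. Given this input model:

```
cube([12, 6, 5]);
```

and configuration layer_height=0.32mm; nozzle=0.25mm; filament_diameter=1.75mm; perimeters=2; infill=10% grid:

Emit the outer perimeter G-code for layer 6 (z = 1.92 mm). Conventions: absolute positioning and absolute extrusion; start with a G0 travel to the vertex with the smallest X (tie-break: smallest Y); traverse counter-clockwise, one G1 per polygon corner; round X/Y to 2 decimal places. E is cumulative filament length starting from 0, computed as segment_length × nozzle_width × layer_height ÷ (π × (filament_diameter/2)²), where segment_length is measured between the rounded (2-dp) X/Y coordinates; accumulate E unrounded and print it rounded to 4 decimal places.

G0 X0.00 Y0.00 Z1.92
G1 X12.00 Y0.00 E0.3991
G1 X12.00 Y6.00 E0.5987
G1 X0.00 Y6.00 E0.9978
G1 X0.00 Y0.00 E1.1974

At z = 1.92 mm: the cube is present — its section is the full 12×6 rectangle. The outline is a single polygon with 4 vertices. Extrusion per mm of travel: 0.25 × 0.32 / (π × 0.875²) = 0.033260. Accumulating E over each segment gives final E = 1.1974.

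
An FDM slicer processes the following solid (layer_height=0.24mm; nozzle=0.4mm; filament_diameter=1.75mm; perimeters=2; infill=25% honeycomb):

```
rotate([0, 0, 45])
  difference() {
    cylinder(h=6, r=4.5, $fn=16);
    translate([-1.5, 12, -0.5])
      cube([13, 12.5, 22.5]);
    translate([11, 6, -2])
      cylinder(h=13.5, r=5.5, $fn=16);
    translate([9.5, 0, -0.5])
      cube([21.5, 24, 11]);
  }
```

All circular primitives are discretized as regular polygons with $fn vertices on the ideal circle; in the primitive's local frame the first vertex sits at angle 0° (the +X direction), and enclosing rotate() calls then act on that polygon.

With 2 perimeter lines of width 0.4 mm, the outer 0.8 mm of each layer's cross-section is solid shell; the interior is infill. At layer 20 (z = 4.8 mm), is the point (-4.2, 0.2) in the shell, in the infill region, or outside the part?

shell

At z = 4.8 mm: the r=4.5 cylinder contributes a regular 16-gon of circumradius 4.5; the cube at (-1.5, 12) (footprint 13×12.5) is included at this height; the cylinder at (11, 6): section is a regular 16-gon, circumradius r=5.5; the 21.5×24 cube at (9.5, 0) contributes its full rectangle; Taking the first minus the rest: starting from the r=4.5 cylinder, the 13×12.5 cube at (-1.5, 12) misses the remaining region (no effect); the r=5.5 cylinder at (11, 6) misses the remaining region (no effect); the 21.5×24 cube at (9.5, 0) misses the remaining region (no effect) — 1 connected region; (rotated 45° about Z; rotation is an isometry so areas/perimeters/island counts are preserved). Overall, the cross-section is a single solid region. Undo the 45° rotation: the query point maps to (-2.828, 3.111) in the un-rotated model frame. The nearest boundary edge runs (-3.18, 3.18)→(-1.72, 4.16); distance from the point to it = 0.26 mm. The point is inside the cross-section, 0.26 mm from the nearest boundary — within the 0.8 mm shell band (2 × 0.4).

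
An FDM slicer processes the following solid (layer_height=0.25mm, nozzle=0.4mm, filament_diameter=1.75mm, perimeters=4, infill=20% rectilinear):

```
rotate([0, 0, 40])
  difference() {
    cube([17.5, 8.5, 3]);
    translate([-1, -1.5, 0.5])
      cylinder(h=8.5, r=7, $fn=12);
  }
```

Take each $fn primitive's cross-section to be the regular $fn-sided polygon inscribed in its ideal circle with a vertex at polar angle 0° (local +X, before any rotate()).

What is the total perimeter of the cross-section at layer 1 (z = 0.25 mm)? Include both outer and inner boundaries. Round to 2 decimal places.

52.00 mm

At z = 0.25 mm: the cube (footprint 17.5×8.5) is included at this height (perimeter 52.00 mm); the cylinder at (-1, -1.5) is absent (z outside [0.5, 9]); Subtracting the remaining from the first: none of the subtracted shapes is present at this height, so the 17.5×8.5 cube is unchanged — boundary = 52.00 mm; (rotated 40° about Z; rotation is an isometry so areas/perimeters/island counts are preserved). Overall, the cross-section is a single solid region. Total boundary length (outer) = 52.00 mm.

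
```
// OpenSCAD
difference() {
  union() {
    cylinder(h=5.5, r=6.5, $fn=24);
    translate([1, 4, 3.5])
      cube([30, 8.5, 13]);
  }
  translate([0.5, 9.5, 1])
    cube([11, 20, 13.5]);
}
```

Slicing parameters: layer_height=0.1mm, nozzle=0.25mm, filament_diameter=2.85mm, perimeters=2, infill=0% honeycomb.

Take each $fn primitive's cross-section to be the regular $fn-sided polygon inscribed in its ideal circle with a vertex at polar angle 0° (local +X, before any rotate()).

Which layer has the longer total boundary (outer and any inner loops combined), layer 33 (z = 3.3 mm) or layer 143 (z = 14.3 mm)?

layer 143 (z = 14.3 mm)

Layer 33 (z = 3.3): the r=6.5 cylinder gives a regular 24-gon of circumradius 6.5 (constant along its height) (perimeter = 2·24·6.500·sin(180°/24) = 40.72 mm); the cube at (1, 4) is absent (z outside [3.5, 16.5]); Taking the union: only the r=6.5 cylinder is present, so the union is just that shape — boundary = 40.72 mm; the cube at (0.5, 9.5) is present — its section is the full 11×20 rectangle (perimeter 62.00 mm); After the difference (first − rest): starting from the result so far, the 11×20 cube at (0.5, 9.5) misses the remaining region (no effect) — boundary = 40.72 mm. So its perimeter = 40.72 mm. Layer 143 (z = 14.3): the cylinder does not reach this height (z outside [0, 5.5]); the cube at (1, 4) is present — its section is the full 30×8.5 rectangle (perimeter 77.00 mm); Combining (union): only the 30×8.5 cube at (1, 4) is present, so the union is just that shape — boundary = 77.00 mm; the cube at (0.5, 9.5) is present — its section is the full 11×20 rectangle (perimeter 62.00 mm); Subtracting the remaining from the first: starting from that combined region, the 11×20 cube at (0.5, 9.5) partially overlaps it — only the 31.50 mm² overlap (of its 220.00 mm²) is removed, clipping the outline — boundary = 77.00 mm. So its perimeter = 77.00 mm. Layer 143 is larger (77.00 vs 40.72 mm).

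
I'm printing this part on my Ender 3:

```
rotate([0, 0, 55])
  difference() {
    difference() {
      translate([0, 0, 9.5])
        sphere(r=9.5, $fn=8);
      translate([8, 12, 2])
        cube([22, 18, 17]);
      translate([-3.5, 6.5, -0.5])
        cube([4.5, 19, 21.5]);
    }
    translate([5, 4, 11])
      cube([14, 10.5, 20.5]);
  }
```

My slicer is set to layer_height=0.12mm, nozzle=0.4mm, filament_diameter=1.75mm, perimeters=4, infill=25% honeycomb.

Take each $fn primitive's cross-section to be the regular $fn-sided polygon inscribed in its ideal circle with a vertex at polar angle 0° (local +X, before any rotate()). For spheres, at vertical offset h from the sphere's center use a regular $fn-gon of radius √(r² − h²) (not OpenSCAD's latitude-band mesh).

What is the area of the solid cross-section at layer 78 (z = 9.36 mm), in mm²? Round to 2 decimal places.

244.46 mm²

At z = 9.36 mm: the sphere: section is a regular 8-gon, circumradius = √(r²−h²) = √(9.5²−0.14²) = 9.499 (area = (8/2)·9.499²·sin(360°/8) = 255.21 mm²); the cube at (8, 12) is present — its section is the full 22×18 rectangle (area 396.00 mm²); the cube at (-3.5, 6.5) is present — its section is the full 4.5×19 rectangle (area 85.50 mm²); Taking the first minus the rest: starting from the r=9.5 sphere (255.21 mm²), the 22×18 cube at (8, 12) misses the remaining region (no effect); the 4.5×19 cube at (-3.5, 6.5) partially overlaps it — only the 10.75 mm² overlap (of its 85.50 mm²) is removed, clipping the outline — area = 244.46 mm²; the cube at (5, 4) is absent (z outside [11, 31.5]); After the difference (first − rest): none of the subtracted shapes is present at this height, so the result so far is unchanged — area = 244.46 mm²; (rotated 55° about Z; rotation is an isometry so areas/perimeters/island counts are preserved). Overall, the cross-section is a single solid region. Net area = 244.46 mm².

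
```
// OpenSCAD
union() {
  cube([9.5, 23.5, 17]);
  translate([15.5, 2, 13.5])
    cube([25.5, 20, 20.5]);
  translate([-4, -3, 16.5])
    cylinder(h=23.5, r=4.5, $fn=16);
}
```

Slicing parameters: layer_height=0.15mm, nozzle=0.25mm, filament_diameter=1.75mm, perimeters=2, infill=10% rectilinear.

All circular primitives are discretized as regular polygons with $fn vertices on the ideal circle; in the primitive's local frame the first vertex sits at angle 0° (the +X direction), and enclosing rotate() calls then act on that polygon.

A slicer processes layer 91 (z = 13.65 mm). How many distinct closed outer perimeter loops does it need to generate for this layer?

At z = 13.65 mm: the cube (footprint 9.5×23.5) is included at this height; the cube at (15.5, 2) (footprint 25.5×20) is included at this height; the cylinder at (-4, -3) is not intersected at this z (z outside [16.5, 40]); Combining (union): the 2 present regions are separate (no shared area or edge), so areas and boundary lengths simply add and each stays a separate island — 2 connected regions. The result has 2 disconnected regions.

2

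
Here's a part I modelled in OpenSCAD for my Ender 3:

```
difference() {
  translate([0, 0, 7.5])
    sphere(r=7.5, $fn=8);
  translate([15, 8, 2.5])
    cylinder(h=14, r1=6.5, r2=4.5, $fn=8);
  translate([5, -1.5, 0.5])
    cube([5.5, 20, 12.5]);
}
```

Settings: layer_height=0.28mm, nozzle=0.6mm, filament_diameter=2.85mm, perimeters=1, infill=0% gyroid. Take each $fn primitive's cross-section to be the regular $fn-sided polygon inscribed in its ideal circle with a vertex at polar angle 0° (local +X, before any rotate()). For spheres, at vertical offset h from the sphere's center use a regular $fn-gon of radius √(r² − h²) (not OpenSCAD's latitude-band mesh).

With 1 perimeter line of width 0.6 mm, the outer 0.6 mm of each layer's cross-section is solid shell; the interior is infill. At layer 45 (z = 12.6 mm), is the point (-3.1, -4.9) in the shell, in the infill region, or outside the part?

outside

At z = 12.6 mm: the r=7.5 sphere contributes a regular 8-gon of circumradius √(7.5²−5.1²) = 5.499; the cone at (15, 8) (r1=6.5→r2=4.5) has section circumradius 5.057 here — a regular 8-gon; the cube at (5, -1.5) is present — its section is the full 5.5×20 rectangle; Subtracting the remaining from the first: starting from the r=7.5 sphere, the cone at (15, 8) misses the remaining region (no effect); the 5.5×20 cube at (5, -1.5) partially overlaps it — only the 0.60 mm² overlap (of its 110.00 mm²) is removed, clipping the outline — 1 connected region. Overall, the cross-section is a single solid region. The nearest boundary edge runs (-0.00, -5.50)→(-3.89, -3.89); distance from the point to it = 0.63 mm. The point is not inside any of the regions above, so it lies outside the cross-section (0.63 mm from the nearest boundary).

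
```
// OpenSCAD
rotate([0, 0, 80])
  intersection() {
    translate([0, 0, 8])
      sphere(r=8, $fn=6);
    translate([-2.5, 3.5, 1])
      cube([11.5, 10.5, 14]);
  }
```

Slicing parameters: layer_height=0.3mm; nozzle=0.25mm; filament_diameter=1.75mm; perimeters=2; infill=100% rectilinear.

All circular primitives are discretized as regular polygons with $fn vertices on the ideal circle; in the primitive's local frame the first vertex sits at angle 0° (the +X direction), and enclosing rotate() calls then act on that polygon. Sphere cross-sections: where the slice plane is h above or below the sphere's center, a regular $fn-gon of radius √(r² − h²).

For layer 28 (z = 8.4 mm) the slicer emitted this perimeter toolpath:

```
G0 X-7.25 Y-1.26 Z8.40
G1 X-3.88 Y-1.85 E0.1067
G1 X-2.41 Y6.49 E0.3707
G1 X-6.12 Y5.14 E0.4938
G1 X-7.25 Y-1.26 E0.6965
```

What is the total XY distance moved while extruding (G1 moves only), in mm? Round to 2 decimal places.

22.34 mm

Sum the Euclidean lengths of each G1 segment: total = 22.34 mm.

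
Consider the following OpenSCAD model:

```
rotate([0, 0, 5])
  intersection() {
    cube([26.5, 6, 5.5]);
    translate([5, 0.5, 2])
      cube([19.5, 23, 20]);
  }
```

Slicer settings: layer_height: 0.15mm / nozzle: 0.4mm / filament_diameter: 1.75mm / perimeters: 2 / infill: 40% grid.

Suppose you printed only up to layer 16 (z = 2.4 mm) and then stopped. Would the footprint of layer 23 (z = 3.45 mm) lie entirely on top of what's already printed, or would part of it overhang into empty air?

Compare the two slices. At z = 2.4: the 26.5×6 cube contributes its full rectangle (area 159.00 mm²); the 19.5×23 cube at (5, 0.5) contributes its full rectangle (area 448.50 mm²); Keeping only the common overlap: the 19.5×23 cube at (5, 0.5) partially overlaps the 26.5×6 cube; clipping to the common part keeps 107.25 mm² — area = 107.25 mm²; (whole slice rotated 5° about Z — lengths, areas and connectivity unchanged). At z = 3.45: the cube is present — its section is the full 26.5×6 rectangle (area 159.00 mm²); the cube at (5, 0.5) is present — its section is the full 19.5×23 rectangle (area 448.50 mm²); Taking the intersection: the 19.5×23 cube at (5, 0.5) partially overlaps the 26.5×6 cube; clipping to the common part keeps 107.25 mm² — area = 107.25 mm²; (whole slice rotated 5° about Z — lengths, areas and connectivity unchanged). Checking containment: the cross-section at z = 3.45 is a subset of the cross-section at z = 2.4.

entirely on top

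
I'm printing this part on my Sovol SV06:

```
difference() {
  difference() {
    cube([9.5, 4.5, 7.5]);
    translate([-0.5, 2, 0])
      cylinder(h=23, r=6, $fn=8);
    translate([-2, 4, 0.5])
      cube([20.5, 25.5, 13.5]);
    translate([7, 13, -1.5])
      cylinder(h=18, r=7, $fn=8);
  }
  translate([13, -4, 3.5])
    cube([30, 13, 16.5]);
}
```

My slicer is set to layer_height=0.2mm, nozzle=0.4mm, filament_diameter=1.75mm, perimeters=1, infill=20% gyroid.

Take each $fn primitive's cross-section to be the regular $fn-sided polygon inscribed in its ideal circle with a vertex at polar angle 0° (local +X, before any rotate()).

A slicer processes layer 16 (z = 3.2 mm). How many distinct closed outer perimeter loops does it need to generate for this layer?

At z = 3.2 mm: the cube is present — its section is the full 9.5×4.5 rectangle; the cylinder at (-0.5, 2): section is a regular 8-gon, circumradius r=6; the cube at (-2, 4) (footprint 20.5×25.5) is included at this height; the r=7 cylinder at (7, 13) gives a regular 8-gon of circumradius 7 (constant along its height); After the difference (first − rest): starting from the 9.5×4.5 cube, the r=6 cylinder at (-0.5, 2) partially overlaps it — only the 22.63 mm² overlap (of its 101.82 mm²) is removed, clipping the outline; the 20.5×25.5 cube at (-2, 4) partially overlaps it — only the 2.47 mm² overlap (of its 522.75 mm²) is removed, clipping the outline; the r=7 cylinder at (7, 13) misses the remaining region (no effect) — 1 connected region; the cube at (13, -4) is absent (z outside [3.5, 20]); Subtracting the remaining from the first: none of the subtracted shapes is present at this height, so the result so far is unchanged — 1 connected region. The result has 1 disconnected region.

1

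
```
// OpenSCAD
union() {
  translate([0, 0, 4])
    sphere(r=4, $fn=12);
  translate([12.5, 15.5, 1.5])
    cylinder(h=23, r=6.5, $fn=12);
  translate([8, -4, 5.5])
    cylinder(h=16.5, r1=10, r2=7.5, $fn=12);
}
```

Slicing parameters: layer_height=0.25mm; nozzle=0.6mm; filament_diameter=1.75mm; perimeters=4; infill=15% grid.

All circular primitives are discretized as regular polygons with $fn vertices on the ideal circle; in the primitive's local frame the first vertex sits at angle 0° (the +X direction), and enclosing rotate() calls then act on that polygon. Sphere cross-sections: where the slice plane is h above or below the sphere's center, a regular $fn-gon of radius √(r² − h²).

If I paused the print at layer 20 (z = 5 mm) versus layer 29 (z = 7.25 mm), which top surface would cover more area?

layer 29 (z = 7.25 mm)

Layer 20 (z = 5): the r=4 sphere contributes a regular 12-gon of circumradius √(4²−1²) = 3.873 (area = (12/2)·3.873²·sin(360°/12) = 45.00 mm²); the cylinder at (12.5, 15.5): section is a regular 12-gon, circumradius r=6.5 (area = (12/2)·6.500²·sin(360°/12) = 126.75 mm²); the cone at (8, -4) is absent (z outside [5.5, 22]); Combining (union): the 2 present regions are separate (no shared area or edge), so areas and boundary lengths simply add and each stays a separate island — area = 171.75 mm². So its area = 171.75 mm². Layer 29 (z = 7.25): the r=4 sphere slices to a regular 12-gon of circumradius 2.332 (√(r²−h²) with h=3.25 from center) (area = (12/2)·2.332²·sin(360°/12) = 16.31 mm²); the r=6.5 cylinder at (12.5, 15.5) contributes a regular 12-gon of circumradius 6.5 (area = (12/2)·6.500²·sin(360°/12) = 126.75 mm²); the cone at (8, -4) (r1=10→r2=7.5) has section circumradius 9.735 here — a regular 12-gon (area = (12/2)·9.735²·sin(360°/12) = 284.30 mm²); Merging all regions: the regions partially overlap — summed areas 427.36 mm² minus the doubly-counted overlap 10.37 mm² gives 417.00 mm² — area = 417.00 mm². So its area = 417.00 mm². Layer 29 is larger (417.00 vs 171.75 mm²).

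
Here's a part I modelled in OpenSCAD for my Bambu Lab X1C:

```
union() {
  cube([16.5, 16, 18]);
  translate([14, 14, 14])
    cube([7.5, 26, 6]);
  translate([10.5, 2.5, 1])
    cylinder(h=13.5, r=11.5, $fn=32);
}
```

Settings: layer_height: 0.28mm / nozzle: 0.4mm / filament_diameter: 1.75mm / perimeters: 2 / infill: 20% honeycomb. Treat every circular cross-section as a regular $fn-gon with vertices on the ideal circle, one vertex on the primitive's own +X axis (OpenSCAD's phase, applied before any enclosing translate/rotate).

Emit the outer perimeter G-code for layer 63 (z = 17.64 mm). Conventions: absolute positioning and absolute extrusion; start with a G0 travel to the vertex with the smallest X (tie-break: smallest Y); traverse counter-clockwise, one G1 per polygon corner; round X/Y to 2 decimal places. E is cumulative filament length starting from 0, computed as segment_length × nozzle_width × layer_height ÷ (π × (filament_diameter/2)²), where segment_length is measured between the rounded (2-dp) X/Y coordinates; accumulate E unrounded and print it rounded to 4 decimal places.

At z = 17.64 mm: the cube (footprint 16.5×16) is included at this height; the cube at (14, 14) is present — its section is the full 7.5×26 rectangle; the cylinder at (10.5, 2.5) is absent (z outside [1, 14.5]); Combining (union): the regions partially overlap (shared area 5.00 mm²), so overlapping operands fuse into one piece — 1 connected region. The outline is a single polygon with 8 vertices. Extrusion per mm of travel: 0.4 × 0.28 / (π × 0.875²) = 0.046564. Accumulating E over each segment gives final E = 5.7274.

G0 X0.00 Y0.00 Z17.64
G1 X16.50 Y0.00 E0.7683
G1 X16.50 Y14.00 E1.4202
G1 X21.50 Y14.00 E1.6530
G1 X21.50 Y40.00 E2.8637
G1 X14.00 Y40.00 E3.2129
G1 X14.00 Y16.00 E4.3305
G1 X0.00 Y16.00 E4.9824
G1 X0.00 Y0.00 E5.7274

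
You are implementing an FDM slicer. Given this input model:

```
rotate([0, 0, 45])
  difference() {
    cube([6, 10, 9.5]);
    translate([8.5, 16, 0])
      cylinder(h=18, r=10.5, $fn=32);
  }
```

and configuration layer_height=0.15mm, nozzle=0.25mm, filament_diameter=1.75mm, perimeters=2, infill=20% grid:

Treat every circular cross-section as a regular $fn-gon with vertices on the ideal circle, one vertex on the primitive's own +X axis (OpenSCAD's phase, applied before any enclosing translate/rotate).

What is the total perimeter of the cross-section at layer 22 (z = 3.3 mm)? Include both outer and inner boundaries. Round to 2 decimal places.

29.12 mm

At z = 3.3 mm: the 6×10 cube contributes its full rectangle (perimeter 32.00 mm); the cylinder at (8.5, 16): section is a regular 32-gon, circumradius r=10.5 (perimeter = 2·32·10.500·sin(180°/32) = 65.87 mm); Taking the first minus the rest: starting from the 6×10 cube, the r=10.5 cylinder at (8.5, 16) partially overlaps it — only the 15.94 mm² overlap (of its 344.14 mm²) is removed, clipping the outline — boundary = 29.12 mm; (rotated 45° about Z; rotation is an isometry so areas/perimeters/island counts are preserved). Overall, the cross-section is a single solid region. Total boundary length (outer) = 29.12 mm.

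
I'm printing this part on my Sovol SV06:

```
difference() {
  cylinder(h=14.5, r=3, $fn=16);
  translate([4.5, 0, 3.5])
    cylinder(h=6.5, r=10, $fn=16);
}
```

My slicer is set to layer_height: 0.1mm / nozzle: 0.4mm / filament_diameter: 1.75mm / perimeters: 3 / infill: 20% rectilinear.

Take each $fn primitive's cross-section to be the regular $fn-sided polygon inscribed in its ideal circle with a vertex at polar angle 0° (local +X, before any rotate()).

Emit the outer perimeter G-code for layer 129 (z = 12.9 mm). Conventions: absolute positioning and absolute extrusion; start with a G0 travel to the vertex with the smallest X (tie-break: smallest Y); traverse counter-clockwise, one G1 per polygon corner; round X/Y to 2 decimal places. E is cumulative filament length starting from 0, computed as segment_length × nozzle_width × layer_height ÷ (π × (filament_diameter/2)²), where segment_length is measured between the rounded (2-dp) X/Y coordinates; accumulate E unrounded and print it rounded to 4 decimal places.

At z = 12.9 mm: the cylinder: section is a regular 16-gon, circumradius r=3; the cylinder at (4.5, 0) is absent (z outside [3.5, 10]); Subtracting the remaining from the first: none of the subtracted shapes is present at this height, so the r=3 cylinder is unchanged — 1 connected region. The outline is a single polygon with 16 vertices. Extrusion per mm of travel: 0.4 × 0.1 / (π × 0.875²) = 0.016630. Accumulating E over each segment gives final E = 0.3114.

G0 X-3.00 Y0.00 Z12.90
G1 X-2.77 Y-1.15 E0.0195
G1 X-2.12 Y-2.12 E0.0389
G1 X-1.15 Y-2.77 E0.0583
G1 X0.00 Y-3.00 E0.0778
G1 X1.15 Y-2.77 E0.0973
G1 X2.12 Y-2.12 E0.1168
G1 X2.77 Y-1.15 E0.1362
G1 X3.00 Y0.00 E0.1557
G1 X2.77 Y1.15 E0.1752
G1 X2.12 Y2.12 E0.1946
G1 X1.15 Y2.77 E0.2140
G1 X0.00 Y3.00 E0.2335
G1 X-1.15 Y2.77 E0.2530
G1 X-2.12 Y2.12 E0.2724
G1 X-2.77 Y1.15 E0.2919
G1 X-3.00 Y0.00 E0.3114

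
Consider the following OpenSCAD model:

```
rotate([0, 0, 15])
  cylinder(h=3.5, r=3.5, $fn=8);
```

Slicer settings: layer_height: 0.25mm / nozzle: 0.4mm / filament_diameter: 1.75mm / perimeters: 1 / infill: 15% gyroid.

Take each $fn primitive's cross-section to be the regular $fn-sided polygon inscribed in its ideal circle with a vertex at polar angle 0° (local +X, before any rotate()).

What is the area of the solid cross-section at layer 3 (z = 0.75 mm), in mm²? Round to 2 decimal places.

At z = 0.75 mm: the r=3.5 cylinder gives a regular 8-gon of circumradius 3.5 (constant along its height) (area = (8/2)·3.500²·sin(360°/8) = 34.65 mm²); (whole slice rotated 15° about Z — lengths, areas and connectivity unchanged). Overall, the cross-section is a single solid region. Net area = 34.65 mm².

34.65 mm²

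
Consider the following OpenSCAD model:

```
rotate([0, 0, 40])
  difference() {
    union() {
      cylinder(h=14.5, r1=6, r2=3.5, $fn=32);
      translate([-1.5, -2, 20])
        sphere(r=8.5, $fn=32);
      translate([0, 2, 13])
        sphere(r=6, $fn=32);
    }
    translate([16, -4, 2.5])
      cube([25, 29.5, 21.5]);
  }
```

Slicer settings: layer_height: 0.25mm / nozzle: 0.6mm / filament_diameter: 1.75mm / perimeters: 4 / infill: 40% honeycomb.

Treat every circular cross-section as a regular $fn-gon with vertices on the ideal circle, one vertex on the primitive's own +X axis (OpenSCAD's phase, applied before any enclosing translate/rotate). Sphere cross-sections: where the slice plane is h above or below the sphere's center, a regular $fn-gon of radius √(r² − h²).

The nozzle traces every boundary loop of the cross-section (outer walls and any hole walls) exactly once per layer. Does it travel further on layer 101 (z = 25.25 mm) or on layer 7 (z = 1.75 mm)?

layer 101 (z = 25.25 mm)

Layer 101 (z = 25.25): the cone does not reach this height (z outside [0, 14.5]); the sphere at (-1.5, -2): section is a regular 32-gon, circumradius = √(r²−h²) = √(8.5²−5.25²) = 6.685 (perimeter = 2·32·6.685·sin(180°/32) = 41.93 mm); the sphere at (0, 2) is not intersected at this z (|z−center|=12.250 > r=6); Merging all regions: only the r=8.5 sphere at (-1.5, -2) is present, so the union is just that shape — boundary = 41.93 mm; the cube at (16, -4) is absent (z outside [2.5, 24]); After the difference (first − rest): none of the subtracted shapes is present at this height, so the result so far is unchanged — boundary = 41.93 mm; (whole slice rotated 40° about Z — lengths, areas and connectivity unchanged). So its perimeter = 41.93 mm. Layer 7 (z = 1.75): the cone (r1=6→r2=3.5) has section circumradius 5.698 here — a regular 32-gon (perimeter = 2·32·5.698·sin(180°/32) = 35.75 mm); the sphere at (-1.5, -2) is not intersected at this z (|z−center|=18.250 > r=8.5); the sphere at (0, 2) is absent (|z−center|=11.250 > r=6); Merging all regions: only the cone is present, so the union is just that shape — boundary = 35.75 mm; the cube at (16, -4) does not reach this height (z outside [2.5, 24]); After the difference (first − rest): none of the subtracted shapes is present at this height, so the result so far is unchanged — boundary = 35.75 mm; (whole slice rotated 40° about Z — lengths, areas and connectivity unchanged). So its perimeter = 35.75 mm. Layer 101 is larger (41.93 vs 35.75 mm).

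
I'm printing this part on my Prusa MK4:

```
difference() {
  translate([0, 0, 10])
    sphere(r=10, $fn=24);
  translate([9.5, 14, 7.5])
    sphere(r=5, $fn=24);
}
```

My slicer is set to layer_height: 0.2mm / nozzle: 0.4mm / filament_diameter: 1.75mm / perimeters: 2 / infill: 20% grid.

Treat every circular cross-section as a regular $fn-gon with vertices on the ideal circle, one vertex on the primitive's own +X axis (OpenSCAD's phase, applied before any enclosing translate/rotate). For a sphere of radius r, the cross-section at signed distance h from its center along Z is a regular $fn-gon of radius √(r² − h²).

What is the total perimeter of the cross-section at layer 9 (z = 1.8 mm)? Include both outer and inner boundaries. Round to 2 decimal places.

At z = 1.8 mm: the r=10 sphere slices to a regular 24-gon of circumradius 5.724 (√(r²−h²) with h=8.2 from center) (perimeter = 2·24·5.724·sin(180°/24) = 35.86 mm); the sphere at (9.5, 14) is absent (|z−center|=5.700 > r=5); Taking the first minus the rest: none of the subtracted shapes is present at this height, so the r=10 sphere is unchanged — boundary = 35.86 mm. Overall, the cross-section is a single solid region. Total boundary length (outer) = 35.86 mm.

35.86 mm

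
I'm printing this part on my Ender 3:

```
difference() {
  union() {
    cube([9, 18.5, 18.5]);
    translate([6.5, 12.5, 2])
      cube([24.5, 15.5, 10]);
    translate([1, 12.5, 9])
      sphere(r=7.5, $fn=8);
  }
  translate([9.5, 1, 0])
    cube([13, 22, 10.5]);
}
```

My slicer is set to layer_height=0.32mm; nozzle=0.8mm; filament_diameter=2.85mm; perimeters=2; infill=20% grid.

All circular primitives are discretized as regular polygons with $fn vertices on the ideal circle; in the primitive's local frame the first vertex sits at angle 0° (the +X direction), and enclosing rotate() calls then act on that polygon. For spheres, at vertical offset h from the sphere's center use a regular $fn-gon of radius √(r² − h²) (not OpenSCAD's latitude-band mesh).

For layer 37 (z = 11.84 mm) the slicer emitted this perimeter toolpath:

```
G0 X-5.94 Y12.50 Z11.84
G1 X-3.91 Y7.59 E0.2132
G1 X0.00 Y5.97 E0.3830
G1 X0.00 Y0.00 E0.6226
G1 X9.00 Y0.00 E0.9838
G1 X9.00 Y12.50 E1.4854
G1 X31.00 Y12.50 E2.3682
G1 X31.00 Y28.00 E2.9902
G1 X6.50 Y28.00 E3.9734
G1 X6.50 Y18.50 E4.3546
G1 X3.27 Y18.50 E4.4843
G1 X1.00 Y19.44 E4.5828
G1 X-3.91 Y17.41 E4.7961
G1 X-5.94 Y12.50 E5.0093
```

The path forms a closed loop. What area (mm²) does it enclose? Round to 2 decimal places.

587.74 mm²

Apply the shoelace formula to the sequence of (X, Y) vertices; enclosed area = 587.74 mm².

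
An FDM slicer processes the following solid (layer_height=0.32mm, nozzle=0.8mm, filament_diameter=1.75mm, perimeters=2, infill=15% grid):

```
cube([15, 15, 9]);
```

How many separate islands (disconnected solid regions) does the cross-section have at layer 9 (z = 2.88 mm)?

At z = 2.88 mm: the 15×15 cube contributes its full rectangle. Overall, the cross-section is a single solid region. Island count = 1.

1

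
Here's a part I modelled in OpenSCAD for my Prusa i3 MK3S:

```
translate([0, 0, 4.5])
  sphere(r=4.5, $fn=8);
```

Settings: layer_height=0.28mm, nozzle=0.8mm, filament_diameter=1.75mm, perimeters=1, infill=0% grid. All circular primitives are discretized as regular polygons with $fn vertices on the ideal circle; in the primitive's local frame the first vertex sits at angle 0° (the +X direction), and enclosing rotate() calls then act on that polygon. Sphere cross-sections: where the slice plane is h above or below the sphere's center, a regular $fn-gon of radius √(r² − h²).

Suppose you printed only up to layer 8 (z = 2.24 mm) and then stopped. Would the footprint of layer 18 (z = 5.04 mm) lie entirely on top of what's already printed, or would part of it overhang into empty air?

part overhangs

Compare the two slices. At z = 2.24: the r=4.5 sphere slices to a regular 8-gon of circumradius 3.891 (√(r²−h²) with h=2.26 from center) (area = (8/2)·3.891²·sin(360°/8) = 42.83 mm²). At z = 5.04: the r=4.5 sphere contributes a regular 8-gon of circumradius √(4.5²−0.54²) = 4.467 (area = (8/2)·4.467²·sin(360°/8) = 56.45 mm²). Checking containment: at z = 5.04 the cross-section extends beyond the z = 2.24 cross-section by about 13.62 mm².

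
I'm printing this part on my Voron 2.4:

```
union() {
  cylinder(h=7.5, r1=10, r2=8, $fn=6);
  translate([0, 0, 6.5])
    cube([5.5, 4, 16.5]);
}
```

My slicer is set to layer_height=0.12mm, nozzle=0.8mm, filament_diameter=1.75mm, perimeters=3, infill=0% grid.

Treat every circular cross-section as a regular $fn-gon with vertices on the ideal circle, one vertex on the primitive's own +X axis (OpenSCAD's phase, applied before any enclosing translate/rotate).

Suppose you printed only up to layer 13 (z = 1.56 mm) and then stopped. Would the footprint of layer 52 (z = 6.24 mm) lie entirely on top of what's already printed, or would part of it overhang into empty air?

Compare the two slices. At z = 1.56: the cone: at t=0.208 of its height the radius interpolates to r₁+(r₂−r₁)t = 9.584, giving a regular 6-gon of that circumradius (area = (6/2)·9.584²·sin(360°/6) = 238.64 mm²); the cube is not intersected at this z (z outside [6.5, 23]); Merging all regions: only the cone is present, so the union is just that shape — area = 238.64 mm². At z = 6.24: the cone (r1=10→r2=8) has section circumradius 8.336 here — a regular 6-gon (area = (6/2)·8.336²·sin(360°/6) = 180.54 mm²); the cube is not intersected at this z (z outside [6.5, 23]); Combining (union): only the cone is present, so the union is just that shape — area = 180.54 mm². Checking containment: the cross-section at z = 6.24 is a subset of the cross-section at z = 1.56.

entirely on top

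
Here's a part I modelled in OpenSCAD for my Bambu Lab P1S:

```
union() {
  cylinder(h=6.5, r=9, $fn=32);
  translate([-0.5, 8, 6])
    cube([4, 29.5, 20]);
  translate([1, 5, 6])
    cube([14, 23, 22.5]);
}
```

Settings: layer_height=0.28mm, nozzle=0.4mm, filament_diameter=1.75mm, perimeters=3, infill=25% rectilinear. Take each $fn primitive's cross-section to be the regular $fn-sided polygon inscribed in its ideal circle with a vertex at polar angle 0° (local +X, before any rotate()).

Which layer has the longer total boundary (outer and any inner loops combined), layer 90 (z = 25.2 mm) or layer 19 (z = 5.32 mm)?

layer 90 (z = 25.2 mm)

Layer 90 (z = 25.2): the cylinder is not intersected at this z (z outside [0, 6.5]); the 4×29.5 cube at (-0.5, 8) contributes its full rectangle (perimeter 67.00 mm); the 14×23 cube at (1, 5) contributes its full rectangle (perimeter 74.00 mm); Taking the union: the regions partially overlap (shared area 50.00 mm²), so the edge portions inside another operand are dropped and the merged outline is re-measured after clipping — boundary = 96.00 mm. So its perimeter = 96.00 mm. Layer 19 (z = 5.32): the r=9 cylinder gives a regular 32-gon of circumradius 9 (constant along its height) (perimeter = 2·32·9.000·sin(180°/32) = 56.46 mm); the cube at (-0.5, 8) does not reach this height (z outside [6, 26]); the cube at (1, 5) does not reach this height (z outside [6, 28.5]); Taking the union: only the r=9 cylinder is present, so the union is just that shape — boundary = 56.46 mm. So its perimeter = 56.46 mm. Layer 90 is larger (96.00 vs 56.46 mm).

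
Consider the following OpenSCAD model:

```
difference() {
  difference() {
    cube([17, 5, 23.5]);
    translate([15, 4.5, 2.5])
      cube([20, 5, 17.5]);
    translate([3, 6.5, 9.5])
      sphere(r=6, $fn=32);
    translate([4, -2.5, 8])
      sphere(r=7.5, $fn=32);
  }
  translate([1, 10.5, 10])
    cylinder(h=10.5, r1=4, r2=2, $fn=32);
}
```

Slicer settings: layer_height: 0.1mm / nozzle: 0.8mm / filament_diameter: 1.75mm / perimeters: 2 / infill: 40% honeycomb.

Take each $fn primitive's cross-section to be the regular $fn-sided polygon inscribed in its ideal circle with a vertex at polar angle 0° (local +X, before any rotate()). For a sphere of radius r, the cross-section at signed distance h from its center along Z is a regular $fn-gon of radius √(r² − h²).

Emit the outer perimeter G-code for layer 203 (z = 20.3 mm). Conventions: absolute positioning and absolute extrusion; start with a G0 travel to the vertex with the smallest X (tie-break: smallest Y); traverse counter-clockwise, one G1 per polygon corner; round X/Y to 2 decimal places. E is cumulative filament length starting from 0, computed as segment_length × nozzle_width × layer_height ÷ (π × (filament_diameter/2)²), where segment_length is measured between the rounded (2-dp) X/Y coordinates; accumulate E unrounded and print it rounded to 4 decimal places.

At z = 20.3 mm: the 17×5 cube contributes its full rectangle; the cube at (15, 4.5) is not intersected at this z (z outside [2.5, 20]); the sphere at (3, 6.5) does not reach this height (|z−center|=10.800 > r=6); the sphere at (4, -2.5) is not intersected at this z (|z−center|=12.300 > r=7.5); After the difference (first − rest): none of the subtracted shapes is present at this height, so the 17×5 cube is unchanged — 1 connected region; the cone at (1, 10.5) contributes a regular 32-gon of circumradius 2.038 (interpolated between r1=4 and r2=2 at t=0.981); After the difference (first − rest): starting from that combined region, the cone at (1, 10.5) misses the remaining region (no effect) — 1 connected region. The outline is a single polygon with 4 vertices. Extrusion per mm of travel: 0.8 × 0.1 / (π × 0.875²) = 0.033260. Accumulating E over each segment gives final E = 1.4634.

G0 X0.00 Y0.00 Z20.30
G1 X17.00 Y0.00 E0.5654
G1 X17.00 Y5.00 E0.7317
G1 X0.00 Y5.00 E1.2971
G1 X0.00 Y0.00 E1.4634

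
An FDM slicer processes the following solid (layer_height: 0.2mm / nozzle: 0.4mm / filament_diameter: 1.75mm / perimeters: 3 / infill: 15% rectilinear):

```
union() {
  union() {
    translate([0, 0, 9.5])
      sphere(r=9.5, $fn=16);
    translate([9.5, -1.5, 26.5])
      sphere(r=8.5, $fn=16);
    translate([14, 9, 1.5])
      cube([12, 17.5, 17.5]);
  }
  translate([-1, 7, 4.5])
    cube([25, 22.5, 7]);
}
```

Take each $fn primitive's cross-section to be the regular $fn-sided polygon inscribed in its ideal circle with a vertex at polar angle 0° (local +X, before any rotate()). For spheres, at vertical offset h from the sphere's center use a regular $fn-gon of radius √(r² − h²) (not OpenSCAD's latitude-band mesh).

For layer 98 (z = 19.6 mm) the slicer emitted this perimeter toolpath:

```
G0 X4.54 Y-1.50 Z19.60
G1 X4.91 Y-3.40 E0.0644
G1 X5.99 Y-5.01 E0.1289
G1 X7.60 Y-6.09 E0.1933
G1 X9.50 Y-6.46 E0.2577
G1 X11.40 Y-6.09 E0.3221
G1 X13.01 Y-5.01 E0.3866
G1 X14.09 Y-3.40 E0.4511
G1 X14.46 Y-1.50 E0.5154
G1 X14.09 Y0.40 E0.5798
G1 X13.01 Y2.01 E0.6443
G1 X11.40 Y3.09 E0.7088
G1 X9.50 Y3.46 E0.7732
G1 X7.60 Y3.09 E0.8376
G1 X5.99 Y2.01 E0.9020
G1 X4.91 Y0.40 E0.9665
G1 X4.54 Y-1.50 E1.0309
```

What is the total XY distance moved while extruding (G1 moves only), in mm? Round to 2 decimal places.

31.00 mm

Sum the Euclidean lengths of each G1 segment: total = 31.00 mm.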